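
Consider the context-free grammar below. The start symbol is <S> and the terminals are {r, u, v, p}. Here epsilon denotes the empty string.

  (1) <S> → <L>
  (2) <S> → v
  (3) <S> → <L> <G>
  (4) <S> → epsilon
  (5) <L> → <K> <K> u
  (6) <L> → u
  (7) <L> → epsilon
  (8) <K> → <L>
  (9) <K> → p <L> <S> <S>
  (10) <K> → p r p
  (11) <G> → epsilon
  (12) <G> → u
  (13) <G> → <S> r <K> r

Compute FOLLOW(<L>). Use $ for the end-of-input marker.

{$, p, r, u, v}

FIRST(<S>): from <S>→<L> we get {epsilon, p, u}; from <S>→v we get {v}; from <S>→<L> <G> we get {epsilon, p, r, u, v}; from <S>→epsilon we get {epsilon}. So FIRST(<S>) = {epsilon, p, r, u, v}.
FIRST(<G>): from <G>→epsilon we get {epsilon}; from <G>→u we get {u}; from <G>→<S> r <K> r we get {p, r, u, v}. So FIRST(<G>) = {epsilon, p, r, u, v}.
FIRST(<L>): from <L>→<K> <K> u we get {p, u}; from <L>→u we get {u}; from <L>→epsilon we get {epsilon}. So FIRST(<L>) = {epsilon, p, u}.
FIRST(<K>): from <K>→<L> we get {epsilon, p, u}; from <K>→p <L> <S> <S> we get {p}; from <K>→p r p we get {p}. So FIRST(<K>) = {epsilon, p, u}.
FOLLOW(<S>) includes $ since <S> is the start symbol.
FOLLOW(<K>): in <L>→<K> <K> u (occurrence 1), <K> is followed by <K> u with FIRST {p, u}; in <L>→<K> <K> u (occurrence 2), <K> is followed by u with FIRST {u}; in <G>→<S> r <K> r, <K> is followed by r with FIRST {r}. Thus FOLLOW(<K>) = {p, r, u}.
FOLLOW(<S>): in <K>→p <L> <S> <S> (occurrence 1), <S> is followed by <S> with FIRST {epsilon, p, r, u, v}; in <K>→p <L> <S> <S> (occurrence 1), the suffix after <S> is nullable, so FOLLOW(<S>) ⊇ FOLLOW(<K>) = {p, r, u}; in <K>→p <L> <S> <S> (occurrence 2), the suffix after <S> is empty, so FOLLOW(<S>) ⊇ FOLLOW(<K>) = {p, r, u}; in <G>→<S> r <K> r, <S> is followed by r <K> r with FIRST {r}. Thus FOLLOW(<S>) = {$, p, r, u, v}.
FOLLOW(<L>): in <S>→<L>, the suffix after <L> is empty, so FOLLOW(<L>) ⊇ FOLLOW(<S>) = {$, p, r, u, v}; in <S>→<L> <G>, <L> is followed by <G> with FIRST {epsilon, p, r, u, v}; in <S>→<L> <G>, the suffix after <L> is nullable, so FOLLOW(<L>) ⊇ FOLLOW(<S>) = {$, p, r, u, v}; in <K>→<L>, the suffix after <L> is empty, so FOLLOW(<L>) ⊇ FOLLOW(<K>) = {p, r, u}; in <K>→p <L> <S> <S>, <L> is followed by <S> <S> with FIRST {epsilon, p, r, u, v}; in <K>→p <L> <S> <S>, the suffix after <L> is nullable, so FOLLOW(<L>) ⊇ FOLLOW(<K>) = {p, r, u}. Thus FOLLOW(<L>) = {$, p, r, u, v}.
FOLLOW(<G>): in <S>→<L> <G>, the suffix after <G> is empty, so FOLLOW(<G>) ⊇ FOLLOW(<S>) = {$, p, r, u, v}. Thus FOLLOW(<G>) = {$, p, r, u, v}.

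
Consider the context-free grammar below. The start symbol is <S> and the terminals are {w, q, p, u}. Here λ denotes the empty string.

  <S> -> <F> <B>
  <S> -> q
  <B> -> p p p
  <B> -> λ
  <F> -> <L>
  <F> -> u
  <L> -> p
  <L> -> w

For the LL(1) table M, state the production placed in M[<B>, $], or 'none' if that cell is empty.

<B> -> λ

FIRST(<B>): from <B>->p p p we get {p}; from <B>->λ we get {λ}. So FIRST(<B>) = {λ, p}.
FIRST(<L>): from <L>->p we get {p}; from <L>->w we get {w}. So FIRST(<L>) = {p, w}.
FIRST(<F>): from <F>-><L> we get {p, w}; from <F>->u we get {u}. So FIRST(<F>) = {p, u, w}.
FIRST(<S>): from <S>-><F> <B> we get {p, u, w}; from <S>->q we get {q}. So FIRST(<S>) = {p, q, u, w}.
FOLLOW(<S>) includes $ since <S> is the start symbol.
FOLLOW(<S>): <S> appears on no right-hand side. Thus FOLLOW(<S>) = {$}.
FOLLOW(<B>): in <S>-><F> <B>, the suffix after <B> is empty, so FOLLOW(<B>) ⊇ FOLLOW(<S>) = {$}. Thus FOLLOW(<B>) = {$}.
For <B> -> p p p: FIRST(p p p) = {p}, so it goes in M[<B>, t] for t ∈ {p}.
For <B> -> λ: FIRST(λ) = {λ}, so it goes in M[<B>, t] for t ∈ {}; since λ ∈ FIRST, also for every t ∈ FOLLOW(<B>) = {$}.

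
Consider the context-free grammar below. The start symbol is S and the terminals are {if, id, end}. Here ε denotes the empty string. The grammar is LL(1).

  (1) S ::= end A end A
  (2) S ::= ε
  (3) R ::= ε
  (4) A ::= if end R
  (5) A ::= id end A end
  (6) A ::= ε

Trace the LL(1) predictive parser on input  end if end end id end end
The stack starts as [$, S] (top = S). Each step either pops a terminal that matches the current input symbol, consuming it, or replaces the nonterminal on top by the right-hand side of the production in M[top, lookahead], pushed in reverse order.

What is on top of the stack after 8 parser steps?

id

step 1: stack=$ S  input=end if end end id end end $  — expand S ::= end A end A
step 2: stack=$ A end A end  input=end if end end id end end $  — match end
step 3: stack=$ A end A  input=if end end id end end $  — expand A ::= if end R
step 4: stack=$ A end R end if  input=if end end id end end $  — match if
step 5: stack=$ A end R end  input=end end id end end $  — match end
step 6: stack=$ A end R  input=end id end end $  — expand R ::= ε
step 7: stack=$ A end  input=end id end end $  — match end
step 8: stack=$ A  input=id end end $  — expand A ::= id end A end
Stack after step 8: $ end A end id (top = id).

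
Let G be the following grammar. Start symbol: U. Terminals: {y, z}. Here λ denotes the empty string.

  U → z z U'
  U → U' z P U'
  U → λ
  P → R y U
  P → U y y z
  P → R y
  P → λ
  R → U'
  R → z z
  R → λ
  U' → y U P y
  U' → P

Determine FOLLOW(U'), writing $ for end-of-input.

FIRST(U): from U→z z U' we get {z}; from U→U' z P U' we get {y, z}; from U→λ we get {λ}. So FIRST(U) = {λ, y, z}.
FIRST(P): from P→R y U we get {y, z}; from P→U y y z we get {y, z}; from P→R y we get {y, z}; from P→λ we get {λ}. So FIRST(P) = {λ, y, z}.
FIRST(U'): from U'→y U P y we get {y}; from U'→P we get {λ, y, z}. So FIRST(U') = {λ, y, z}.
FIRST(R): from R→U' we get {λ, y, z}; from R→z z we get {z}; from R→λ we get {λ}. So FIRST(R) = {λ, y, z}.
FOLLOW(U) includes $ since U is the start symbol.
FOLLOW(R): in P→R y U, R is followed by y U with FIRST {y}; in P→R y, R is followed by y with FIRST {y}. Thus FOLLOW(R) = {y}.
FOLLOW(U): in P→R y U, the suffix after U is empty, so FOLLOW(U) ⊇ FOLLOW(P) = {$, y, z}; in P→U y y z, U is followed by y y z with FIRST {y}; in U'→y U P y, U is followed by P y with FIRST {y, z}. Thus FOLLOW(U) = {$, y, z}.
FOLLOW(U'): in U→z z U', the suffix after U' is empty, so FOLLOW(U') ⊇ FOLLOW(U) = {$, y, z}; in U→U' z P U' (occurrence 1), U' is followed by z P U' with FIRST {z}; in U→U' z P U' (occurrence 2), the suffix after U' is empty, so FOLLOW(U') ⊇ FOLLOW(U) = {$, y, z}; in R→U', the suffix after U' is empty, so FOLLOW(U') ⊇ FOLLOW(R) = {y}. Thus FOLLOW(U') = {$, y, z}.
FOLLOW(P): in U→U' z P U', P is followed by U' with FIRST {λ, y, z}; in U→U' z P U', the suffix after P is nullable, so FOLLOW(P) ⊇ FOLLOW(U) = {$, y, z}; in U'→y U P y, P is followed by y with FIRST {y}; in U'→P, the suffix after P is empty, so FOLLOW(P) ⊇ FOLLOW(U') = {$, y, z}. Thus FOLLOW(P) = {$, y, z}.

{$, y, z}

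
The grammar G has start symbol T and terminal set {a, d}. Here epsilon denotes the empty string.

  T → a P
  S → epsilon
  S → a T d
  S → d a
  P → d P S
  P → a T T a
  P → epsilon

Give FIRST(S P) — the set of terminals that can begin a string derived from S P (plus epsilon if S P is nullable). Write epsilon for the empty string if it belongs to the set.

{epsilon, a, d}

FIRST(T): from T→a P we get {a}. So FIRST(T) = {a}.
FIRST(S): from S→epsilon we get {epsilon}; from S→a T d we get {a}; from S→d a we get {d}. So FIRST(S) = {epsilon, a, d}.
FIRST(P): from P→d P S we get {d}; from P→a T T a we get {a}; from P→epsilon we get {epsilon}. So FIRST(P) = {epsilon, a, d}.
FIRST(S P): take FIRST of each symbol in turn, carrying on past any symbol whose FIRST contains epsilon; result {epsilon, a, d}.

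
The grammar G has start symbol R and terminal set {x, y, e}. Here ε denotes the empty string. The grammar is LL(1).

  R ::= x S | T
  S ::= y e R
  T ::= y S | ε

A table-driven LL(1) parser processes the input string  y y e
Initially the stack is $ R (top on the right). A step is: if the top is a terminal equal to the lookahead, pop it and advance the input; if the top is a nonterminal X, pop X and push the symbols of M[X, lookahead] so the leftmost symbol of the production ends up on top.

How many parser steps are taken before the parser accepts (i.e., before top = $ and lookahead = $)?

8

     Stack    Input    Action
  1  $ R      y y e $  expand R ::= T
  2  $ T      y y e $  expand T ::= y S
  3  $ S y    y y e $  match y
  4  $ S      y e $    expand S ::= y e R
  5  $ R e y  y e $    match y
  6  $ R e    e $      match e
  7  $ R      $        expand R ::= T
  8  $ T      $        expand T ::= ε
Accept reached after 8 steps.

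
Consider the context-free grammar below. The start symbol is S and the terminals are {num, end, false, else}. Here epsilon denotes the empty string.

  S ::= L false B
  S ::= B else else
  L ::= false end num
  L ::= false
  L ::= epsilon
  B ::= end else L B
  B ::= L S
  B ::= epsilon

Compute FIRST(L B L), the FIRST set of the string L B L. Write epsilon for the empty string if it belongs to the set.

FIRST(L): from L::=false end num we get {false}; from L::=false we get {false}; from L::=epsilon we get {epsilon}. So FIRST(L) = {epsilon, false}.
FIRST(S): from S::=L false B we get {false}; from S::=B else else we get {else, end, false}. So FIRST(S) = {else, end, false}.
FIRST(B): from B::=end else L B we get {end}; from B::=L S we get {else, end, false}; from B::=epsilon we get {epsilon}. So FIRST(B) = {epsilon, else, end, false}.
FIRST(L B L): take FIRST of each symbol in turn, carrying on past any symbol whose FIRST contains epsilon; result {epsilon, else, end, false}.

{epsilon, else, end, false}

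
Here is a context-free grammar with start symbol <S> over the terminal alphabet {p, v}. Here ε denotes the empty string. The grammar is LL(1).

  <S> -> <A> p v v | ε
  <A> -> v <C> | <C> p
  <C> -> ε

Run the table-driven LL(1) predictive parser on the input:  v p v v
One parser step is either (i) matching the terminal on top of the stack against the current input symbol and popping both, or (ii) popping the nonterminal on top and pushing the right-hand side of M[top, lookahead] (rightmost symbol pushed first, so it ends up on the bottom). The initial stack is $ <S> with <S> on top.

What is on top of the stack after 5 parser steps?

step 1: stack=$ <S>  input=v p v v $  — expand <S> -> <A> p v v
step 2: stack=$ v v p <A>  input=v p v v $  — expand <A> -> v <C>
step 3: stack=$ v v p <C> v  input=v p v v $  — match v
step 4: stack=$ v v p <C>  input=p v v $  — expand <C> -> ε
step 5: stack=$ v v p  input=p v v $  — match p
Stack after step 5: $ v v (top = v).

v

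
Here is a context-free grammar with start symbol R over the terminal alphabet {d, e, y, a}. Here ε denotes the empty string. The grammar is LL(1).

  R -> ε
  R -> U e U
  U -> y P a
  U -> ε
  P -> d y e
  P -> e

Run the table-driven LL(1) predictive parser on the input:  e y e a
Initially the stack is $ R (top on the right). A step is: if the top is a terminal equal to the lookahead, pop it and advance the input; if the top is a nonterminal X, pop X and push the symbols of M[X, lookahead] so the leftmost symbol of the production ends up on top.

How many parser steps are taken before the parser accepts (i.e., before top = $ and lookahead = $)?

     Stack    Input      Action
  1  $ R      e y e a $  expand R -> U e U
  2  $ U e U  e y e a $  expand U -> ε
  3  $ U e    e y e a $  match e
  4  $ U      y e a $    expand U -> y P a
  5  $ a P y  y e a $    match y
  6  $ a P    e a $      expand P -> e
  7  $ a e    e a $      match e
  8  $ a      a $        match a
Accept reached after 8 steps.

8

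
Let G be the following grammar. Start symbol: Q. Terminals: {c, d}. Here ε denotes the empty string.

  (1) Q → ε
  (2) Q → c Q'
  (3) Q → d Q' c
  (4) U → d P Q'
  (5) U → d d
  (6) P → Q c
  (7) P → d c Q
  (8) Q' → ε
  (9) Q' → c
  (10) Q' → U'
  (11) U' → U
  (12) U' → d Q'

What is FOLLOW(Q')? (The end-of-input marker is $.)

FIRST(Q) = {ε, c, d}
FIRST(U) = {d}
FIRST(P) = {c, d}  (via Q c)
FIRST(U') = {d}  (via U)
FIRST(Q') = {ε, c, d}  (via U')
FOLLOW(Q) includes $ since Q is the start symbol.
FOLLOW(Q): in P→Q c, Q is followed by c with FIRST {c}; in P→d c Q, the suffix after Q is empty, so FOLLOW(Q) ⊇ FOLLOW(P) = {$, c, d}. Thus FOLLOW(Q) = {$, c, d}.
FOLLOW(U): in U'→U, the suffix after U is empty, so FOLLOW(U) ⊇ FOLLOW(U') = {$, c, d}. Thus FOLLOW(U) = {$, c, d}.
FOLLOW(P): in U→d P Q', P is followed by Q' with FIRST {ε, c, d}; in U→d P Q', the suffix after P is nullable, so FOLLOW(P) ⊇ FOLLOW(U) = {$, c, d}. Thus FOLLOW(P) = {$, c, d}.
FOLLOW(Q'): in Q→c Q', the suffix after Q' is empty, so FOLLOW(Q') ⊇ FOLLOW(Q) = {$, c, d}; in Q→d Q' c, Q' is followed by c with FIRST {c}; in U→d P Q', the suffix after Q' is empty, so FOLLOW(Q') ⊇ FOLLOW(U) = {$, c, d}; in U'→d Q', the suffix after Q' is empty, so FOLLOW(Q') ⊇ FOLLOW(U') = {$, c, d}. Thus FOLLOW(Q') = {$, c, d}.
FOLLOW(U'): in Q'→U', the suffix after U' is empty, so FOLLOW(U') ⊇ FOLLOW(Q') = {$, c, d}. Thus FOLLOW(U') = {$, c, d}.

{$, c, d}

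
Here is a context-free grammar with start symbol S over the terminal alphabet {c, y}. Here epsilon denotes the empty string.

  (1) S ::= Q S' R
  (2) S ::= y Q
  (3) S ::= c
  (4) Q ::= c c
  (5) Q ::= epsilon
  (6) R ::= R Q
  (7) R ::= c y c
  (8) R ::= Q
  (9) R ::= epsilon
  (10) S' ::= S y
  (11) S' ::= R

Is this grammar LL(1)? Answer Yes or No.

FIRST(S) = {epsilon, c, y}
FIRST(Q) = {epsilon, c}
FIRST(R) = {epsilon, c}
FIRST(S') = {epsilon, c, y}
FOLLOW(S) = {$, y}
FOLLOW(Q) = {$, c, y}
FOLLOW(R) = {$, c, y}
FOLLOW(S') = {$, c, y}
Cell M[Q, c] receives both Q ::= c c and Q ::= epsilon — the grammar is not LL(1).

No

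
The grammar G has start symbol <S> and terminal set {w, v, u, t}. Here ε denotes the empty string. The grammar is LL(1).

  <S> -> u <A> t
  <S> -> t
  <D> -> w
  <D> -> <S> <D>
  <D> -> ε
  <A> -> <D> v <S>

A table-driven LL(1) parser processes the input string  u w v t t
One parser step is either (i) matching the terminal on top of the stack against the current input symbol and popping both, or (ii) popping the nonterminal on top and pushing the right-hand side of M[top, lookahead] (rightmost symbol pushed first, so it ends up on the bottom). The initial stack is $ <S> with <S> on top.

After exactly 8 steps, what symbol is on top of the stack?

     Stack          Input        Action
  1  $ <S>          u w v t t $  expand <S> -> u <A> t
  2  $ t <A> u      u w v t t $  match u
  3  $ t <A>        w v t t $    expand <A> -> <D> v <S>
  4  $ t <S> v <D>  w v t t $    expand <D> -> w
  5  $ t <S> v w    w v t t $    match w
  6  $ t <S> v      v t t $      match v
  7  $ t <S>        t t $        expand <S> -> t
  8  $ t t          t t $        match t
Stack after step 8: $ t (top = t).

t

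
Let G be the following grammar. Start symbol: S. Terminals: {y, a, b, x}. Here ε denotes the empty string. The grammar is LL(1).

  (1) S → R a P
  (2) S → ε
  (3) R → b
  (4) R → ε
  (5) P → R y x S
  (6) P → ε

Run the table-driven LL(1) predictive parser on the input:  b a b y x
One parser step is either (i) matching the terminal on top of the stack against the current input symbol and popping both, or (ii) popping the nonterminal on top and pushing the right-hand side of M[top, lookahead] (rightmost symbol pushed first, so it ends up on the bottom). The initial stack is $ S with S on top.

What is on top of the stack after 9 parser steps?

S

step 1: stack=$ S  input=b a b y x $  — expand S → R a P
step 2: stack=$ P a R  input=b a b y x $  — expand R → b
step 3: stack=$ P a b  input=b a b y x $  — match b
step 4: stack=$ P a  input=a b y x $  — match a
step 5: stack=$ P  input=b y x $  — expand P → R y x S
step 6: stack=$ S x y R  input=b y x $  — expand R → b
step 7: stack=$ S x y b  input=b y x $  — match b
step 8: stack=$ S x y  input=y x $  — match y
step 9: stack=$ S x  input=x $  — match x
Stack after step 9: $ S (top = S).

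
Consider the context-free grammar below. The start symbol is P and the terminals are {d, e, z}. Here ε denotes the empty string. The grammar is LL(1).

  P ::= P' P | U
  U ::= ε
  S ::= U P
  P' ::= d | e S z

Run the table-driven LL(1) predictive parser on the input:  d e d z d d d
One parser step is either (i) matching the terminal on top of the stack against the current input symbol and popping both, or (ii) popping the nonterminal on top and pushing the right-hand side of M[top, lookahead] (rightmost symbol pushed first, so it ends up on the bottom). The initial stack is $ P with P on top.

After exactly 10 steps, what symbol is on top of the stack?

d

step 1: stack=$ P  input=d e d z d d d $  — expand P ::= P' P
step 2: stack=$ P P'  input=d e d z d d d $  — expand P' ::= d
step 3: stack=$ P d  input=d e d z d d d $  — match d
step 4: stack=$ P  input=e d z d d d $  — expand P ::= P' P
step 5: stack=$ P P'  input=e d z d d d $  — expand P' ::= e S z
step 6: stack=$ P z S e  input=e d z d d d $  — match e
step 7: stack=$ P z S  input=d z d d d $  — expand S ::= U P
step 8: stack=$ P z P U  input=d z d d d $  — expand U ::= ε
step 9: stack=$ P z P  input=d z d d d $  — expand P ::= P' P
step 10: stack=$ P z P P'  input=d z d d d $  — expand P' ::= d
Stack after step 10: $ P z P d (top = d).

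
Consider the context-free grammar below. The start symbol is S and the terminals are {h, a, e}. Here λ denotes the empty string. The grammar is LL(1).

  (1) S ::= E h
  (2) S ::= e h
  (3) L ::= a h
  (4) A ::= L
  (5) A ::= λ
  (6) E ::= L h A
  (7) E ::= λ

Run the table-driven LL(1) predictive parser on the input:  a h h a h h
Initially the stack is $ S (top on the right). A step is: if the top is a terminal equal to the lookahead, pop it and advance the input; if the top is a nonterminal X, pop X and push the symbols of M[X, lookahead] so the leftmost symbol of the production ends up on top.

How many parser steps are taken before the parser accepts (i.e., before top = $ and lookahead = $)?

step 1: stack=$ S  input=a h h a h h $  — expand S ::= E h
step 2: stack=$ h E  input=a h h a h h $  — expand E ::= L h A
step 3: stack=$ h A h L  input=a h h a h h $  — expand L ::= a h
step 4: stack=$ h A h h a  input=a h h a h h $  — match a
step 5: stack=$ h A h h  input=h h a h h $  — match h
step 6: stack=$ h A h  input=h a h h $  — match h
step 7: stack=$ h A  input=a h h $  — expand A ::= L
step 8: stack=$ h L  input=a h h $  — expand L ::= a h
step 9: stack=$ h h a  input=a h h $  — match a
step 10: stack=$ h h  input=h h $  — match h
step 11: stack=$ h  input=h $  — match h
Accept reached after 11 steps.

11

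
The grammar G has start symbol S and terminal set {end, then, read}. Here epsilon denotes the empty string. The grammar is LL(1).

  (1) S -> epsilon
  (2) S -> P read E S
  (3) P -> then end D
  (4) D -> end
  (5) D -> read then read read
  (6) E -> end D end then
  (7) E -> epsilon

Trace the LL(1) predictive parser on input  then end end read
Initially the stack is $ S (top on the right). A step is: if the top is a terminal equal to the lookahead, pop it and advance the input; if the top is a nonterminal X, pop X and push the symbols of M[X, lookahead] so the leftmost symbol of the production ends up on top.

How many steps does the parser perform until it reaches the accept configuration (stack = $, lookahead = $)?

     Stack                  Input                Action
  1  $ S                    then end end read $  expand S -> P read E S
  2  $ S E read P           then end end read $  expand P -> then end D
  3  $ S E read D end then  then end end read $  match then
  4  $ S E read D end       end end read $       match end
  5  $ S E read D           end read $           expand D -> end
  6  $ S E read end         end read $           match end
  7  $ S E read             read $               match read
  8  $ S E                  $                    expand E -> epsilon
  9  $ S                    $                    expand S -> epsilon
Accept reached after 9 steps.

9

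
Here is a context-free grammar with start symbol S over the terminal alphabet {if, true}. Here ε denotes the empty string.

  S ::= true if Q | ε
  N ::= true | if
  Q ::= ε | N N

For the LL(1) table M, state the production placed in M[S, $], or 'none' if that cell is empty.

S ::= ε

FIRST(S): from S::=true if Q we get {true}; from S::=ε we get {ε}. So FIRST(S) = {ε, true}.
FIRST(N): from N::=true we get {true}; from N::=if we get {if}. So FIRST(N) = {if, true}.
FIRST(Q): from Q::=ε we get {ε}; from Q::=N N we get {if, true}. So FIRST(Q) = {ε, if, true}.
FOLLOW(S) includes $ since S is the start symbol.
FOLLOW(S): S appears on no right-hand side. Thus FOLLOW(S) = {$}.
For S ::= true if Q: FIRST(true if Q) = {true}, so it goes in M[S, t] for t ∈ {true}.
For S ::= ε: FIRST(ε) = {ε}, so it goes in M[S, t] for t ∈ {}; since ε ∈ FIRST, also for every t ∈ FOLLOW(S) = {$}.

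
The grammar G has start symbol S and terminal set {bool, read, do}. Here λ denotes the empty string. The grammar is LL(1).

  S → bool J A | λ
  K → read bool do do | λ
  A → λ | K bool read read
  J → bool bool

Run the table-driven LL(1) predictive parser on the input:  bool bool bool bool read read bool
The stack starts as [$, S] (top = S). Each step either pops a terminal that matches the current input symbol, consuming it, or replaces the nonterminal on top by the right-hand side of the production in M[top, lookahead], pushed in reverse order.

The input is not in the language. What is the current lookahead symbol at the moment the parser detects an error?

      Stack               Input                                 Action
   1  $ S                 bool bool bool bool read read bool $  expand S → bool J A
   2  $ A J bool          bool bool bool bool read read bool $  match bool
   3  $ A J               bool bool bool read read bool $       expand J → bool bool
   4  $ A bool bool       bool bool bool read read bool $       match bool
   5  $ A bool            bool bool read read bool $            match bool
   6  $ A                 bool read read bool $                 expand A → K bool read read
   7  $ read read bool K  bool read read bool $                 expand K → λ
   8  $ read read bool    bool read read bool $                 match bool
   9  $ read read         read read bool $                      match read
  10  $ read              read bool $                           match read
  11  $                   bool $                                error: stack empty but input remains

bool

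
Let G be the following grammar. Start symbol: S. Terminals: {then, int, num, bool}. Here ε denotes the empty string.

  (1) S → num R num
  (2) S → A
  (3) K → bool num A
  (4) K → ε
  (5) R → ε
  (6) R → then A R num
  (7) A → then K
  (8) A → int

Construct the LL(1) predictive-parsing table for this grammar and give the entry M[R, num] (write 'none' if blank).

R → ε

FIRST(K) = {ε, bool}
FIRST(R) = {ε, then}
FIRST(A) = {int, then}
FIRST(S) = {int, num, then}  (via A)
FOLLOW(S) includes $ since S is the start symbol.
FOLLOW(R): in S→num R num, R is followed by num with FIRST {num}; in R→then A R num, R is followed by num with FIRST {num}. Thus FOLLOW(R) = {num}.
For R → ε: FIRST(ε) = {ε}, so it goes in M[R, t] for t ∈ {}; since ε ∈ FIRST, also for every t ∈ FOLLOW(R) = {num}.
For R → then A R num: FIRST(then A R num) = {then}, so it goes in M[R, t] for t ∈ {then}.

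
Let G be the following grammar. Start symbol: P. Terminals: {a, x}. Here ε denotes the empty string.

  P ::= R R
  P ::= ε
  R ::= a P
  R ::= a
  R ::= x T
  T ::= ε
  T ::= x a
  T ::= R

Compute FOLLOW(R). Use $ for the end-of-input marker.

{$, a, x}

FIRST(R): from R::=a P we get {a}; from R::=a we get {a}; from R::=x T we get {x}. So FIRST(R) = {a, x}.
FIRST(P): from P::=R R we get {a, x}; from P::=ε we get {ε}. So FIRST(P) = {ε, a, x}.
FIRST(T): from T::=ε we get {ε}; from T::=x a we get {x}; from T::=R we get {a, x}. So FIRST(T) = {ε, a, x}.
FOLLOW(P) includes $ since P is the start symbol.
FOLLOW(P): in R::=a P, the suffix after P is empty, so FOLLOW(P) ⊇ FOLLOW(R) = {$, a, x}. Thus FOLLOW(P) = {$, a, x}.
FOLLOW(R): in P::=R R (occurrence 1), R is followed by R with FIRST {a, x}; in P::=R R (occurrence 2), the suffix after R is empty, so FOLLOW(R) ⊇ FOLLOW(P) = {$, a, x}; in T::=R, the suffix after R is empty, so FOLLOW(R) ⊇ FOLLOW(T) = {$, a, x}. Thus FOLLOW(R) = {$, a, x}.
FOLLOW(T): in R::=x T, the suffix after T is empty, so FOLLOW(T) ⊇ FOLLOW(R) = {$, a, x}. Thus FOLLOW(T) = {$, a, x}.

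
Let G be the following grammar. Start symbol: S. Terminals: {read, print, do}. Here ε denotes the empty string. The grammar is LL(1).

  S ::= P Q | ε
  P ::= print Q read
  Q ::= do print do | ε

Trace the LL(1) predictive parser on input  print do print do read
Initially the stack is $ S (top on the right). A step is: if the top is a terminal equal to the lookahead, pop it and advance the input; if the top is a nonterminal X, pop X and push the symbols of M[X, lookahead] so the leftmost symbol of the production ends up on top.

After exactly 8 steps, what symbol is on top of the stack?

step 1: stack=$ S  input=print do print do read $  — expand S ::= P Q
step 2: stack=$ Q P  input=print do print do read $  — expand P ::= print Q read
step 3: stack=$ Q read Q print  input=print do print do read $  — match print
step 4: stack=$ Q read Q  input=do print do read $  — expand Q ::= do print do
step 5: stack=$ Q read do print do  input=do print do read $  — match do
step 6: stack=$ Q read do print  input=print do read $  — match print
step 7: stack=$ Q read do  input=do read $  — match do
step 8: stack=$ Q read  input=read $  — match read
Stack after step 8: $ Q (top = Q).

Q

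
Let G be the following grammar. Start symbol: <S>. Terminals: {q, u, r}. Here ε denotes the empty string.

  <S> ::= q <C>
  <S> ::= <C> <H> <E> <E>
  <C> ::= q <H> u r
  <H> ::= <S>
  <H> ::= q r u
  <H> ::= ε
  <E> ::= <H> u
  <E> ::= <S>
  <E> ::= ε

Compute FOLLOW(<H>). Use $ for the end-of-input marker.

{$, q, u}

FIRST(<C>): from <C>::=q <H> u r we get {q}. So FIRST(<C>) = {q}.
FIRST(<S>): from <S>::=q <C> we get {q}; from <S>::=<C> <H> <E> <E> we get {q}. So FIRST(<S>) = {q}.
FIRST(<H>): from <H>::=<S> we get {q}; from <H>::=q r u we get {q}; from <H>::=ε we get {ε}. So FIRST(<H>) = {ε, q}.
FIRST(<E>): from <E>::=<H> u we get {q, u}; from <E>::=<S> we get {q}; from <E>::=ε we get {ε}. So FIRST(<E>) = {ε, q, u}.
FOLLOW(<S>) includes $ since <S> is the start symbol.
FOLLOW(<S>): in <H>::=<S>, the suffix after <S> is empty, so FOLLOW(<S>) ⊇ FOLLOW(<H>) = {$, q, u}; in <E>::=<S>, the suffix after <S> is empty, so FOLLOW(<S>) ⊇ FOLLOW(<E>) = {$, q, u}. Thus FOLLOW(<S>) = {$, q, u}.
FOLLOW(<C>): in <S>::=q <C>, the suffix after <C> is empty, so FOLLOW(<C>) ⊇ FOLLOW(<S>) = {$, q, u}; in <S>::=<C> <H> <E> <E>, <C> is followed by <H> <E> <E> with FIRST {ε, q, u}; in <S>::=<C> <H> <E> <E>, the suffix after <C> is nullable, so FOLLOW(<C>) ⊇ FOLLOW(<S>) = {$, q, u}. Thus FOLLOW(<C>) = {$, q, u}.
FOLLOW(<H>): in <S>::=<C> <H> <E> <E>, <H> is followed by <E> <E> with FIRST {ε, q, u}; in <S>::=<C> <H> <E> <E>, the suffix after <H> is nullable, so FOLLOW(<H>) ⊇ FOLLOW(<S>) = {$, q, u}; in <C>::=q <H> u r, <H> is followed by u r with FIRST {u}; in <E>::=<H> u, <H> is followed by u with FIRST {u}. Thus FOLLOW(<H>) = {$, q, u}.
FOLLOW(<E>): in <S>::=<C> <H> <E> <E> (occurrence 1), <E> is followed by <E> with FIRST {ε, q, u}; in <S>::=<C> <H> <E> <E> (occurrence 1), the suffix after <E> is nullable, so FOLLOW(<E>) ⊇ FOLLOW(<S>) = {$, q, u}; in <S>::=<C> <H> <E> <E> (occurrence 2), the suffix after <E> is empty, so FOLLOW(<E>) ⊇ FOLLOW(<S>) = {$, q, u}. Thus FOLLOW(<E>) = {$, q, u}.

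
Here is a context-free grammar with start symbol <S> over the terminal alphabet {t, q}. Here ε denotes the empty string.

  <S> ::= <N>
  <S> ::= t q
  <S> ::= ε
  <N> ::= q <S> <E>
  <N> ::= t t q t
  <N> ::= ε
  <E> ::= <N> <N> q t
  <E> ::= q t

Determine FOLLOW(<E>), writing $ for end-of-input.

FIRST(<N>) = {ε, q, t}
FIRST(<S>) = {ε, q, t}  (via <N>)
FIRST(<E>) = {q, t}  (via <N> <N> q t)
FOLLOW(<S>) includes $ since <S> is the start symbol.
FOLLOW(<S>): in <N>::=q <S> <E>, <S> is followed by <E> with FIRST {q, t}. Thus FOLLOW(<S>) = {$, q, t}.
FOLLOW(<N>): in <S>::=<N>, the suffix after <N> is empty, so FOLLOW(<N>) ⊇ FOLLOW(<S>) = {$, q, t}; in <E>::=<N> <N> q t (occurrence 1), <N> is followed by <N> q t with FIRST {q, t}; in <E>::=<N> <N> q t (occurrence 2), <N> is followed by q t with FIRST {q}. Thus FOLLOW(<N>) = {$, q, t}.
FOLLOW(<E>): in <N>::=q <S> <E>, the suffix after <E> is empty, so FOLLOW(<E>) ⊇ FOLLOW(<N>) = {$, q, t}. Thus FOLLOW(<E>) = {$, q, t}.

{$, q, t}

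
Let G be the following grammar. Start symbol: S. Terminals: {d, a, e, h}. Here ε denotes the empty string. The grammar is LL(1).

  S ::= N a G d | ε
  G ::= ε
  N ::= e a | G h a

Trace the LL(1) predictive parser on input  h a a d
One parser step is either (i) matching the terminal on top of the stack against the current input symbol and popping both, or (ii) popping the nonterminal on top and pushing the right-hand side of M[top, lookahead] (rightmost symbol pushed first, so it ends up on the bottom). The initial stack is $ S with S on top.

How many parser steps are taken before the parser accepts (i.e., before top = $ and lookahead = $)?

     Stack          Input      Action
  1  $ S            h a a d $  expand S ::= N a G d
  2  $ d G a N      h a a d $  expand N ::= G h a
  3  $ d G a a h G  h a a d $  expand G ::= ε
  4  $ d G a a h    h a a d $  match h
  5  $ d G a a      a a d $    match a
  6  $ d G a        a d $      match a
  7  $ d G          d $        expand G ::= ε
  8  $ d            d $        match d
Accept reached after 8 steps.

8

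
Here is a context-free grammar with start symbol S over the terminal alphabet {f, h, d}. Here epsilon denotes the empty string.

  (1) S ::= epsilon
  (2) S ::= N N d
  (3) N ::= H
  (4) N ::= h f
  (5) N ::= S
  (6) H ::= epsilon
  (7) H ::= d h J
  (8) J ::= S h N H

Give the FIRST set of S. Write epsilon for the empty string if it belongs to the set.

FIRST(H): from H::=epsilon we get {epsilon}; from H::=d h J we get {d}. So FIRST(H) = {epsilon, d}.
FIRST(S): from S::=epsilon we get {epsilon}; from S::=N N d we get {d, h}. So FIRST(S) = {epsilon, d, h}.
FIRST(N): from N::=H we get {epsilon, d}; from N::=h f we get {h}; from N::=S we get {epsilon, d, h}. So FIRST(N) = {epsilon, d, h}.
FIRST(J): from J::=S h N H we get {d, h}. So FIRST(J) = {d, h}.

{epsilon, d, h}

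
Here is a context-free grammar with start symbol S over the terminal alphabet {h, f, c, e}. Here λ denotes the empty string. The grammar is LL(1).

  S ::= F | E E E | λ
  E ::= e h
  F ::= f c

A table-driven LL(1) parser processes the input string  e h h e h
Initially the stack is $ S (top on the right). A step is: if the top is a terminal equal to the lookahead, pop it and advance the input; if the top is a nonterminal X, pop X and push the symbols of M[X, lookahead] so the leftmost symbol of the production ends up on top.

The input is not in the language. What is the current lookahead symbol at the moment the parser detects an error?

step 1: stack=$ S  input=e h h e h $  — expand S ::= E E E
step 2: stack=$ E E E  input=e h h e h $  — expand E ::= e h
step 3: stack=$ E E h e  input=e h h e h $  — match e
step 4: stack=$ E E h  input=h h e h $  — match h
step 5: stack=$ E E  input=h e h $  — error: M[E, h] is empty

h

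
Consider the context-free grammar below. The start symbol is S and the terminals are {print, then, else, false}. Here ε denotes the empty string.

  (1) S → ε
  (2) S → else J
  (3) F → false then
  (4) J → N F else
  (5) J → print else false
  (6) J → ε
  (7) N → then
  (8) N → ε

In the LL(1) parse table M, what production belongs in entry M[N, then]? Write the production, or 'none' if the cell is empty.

FIRST(S) = {ε, else}
FIRST(F) = {false}
FIRST(N) = {ε, then}
FIRST(J) = {ε, false, print, then}  (via N F else)
FOLLOW(S) includes $ since S is the start symbol.
FOLLOW(N): in J→N F else, N is followed by F else with FIRST {false}. Thus FOLLOW(N) = {false}.
For N → then: FIRST(then) = {then}, so it goes in M[N, t] for t ∈ {then}.
For N → ε: FIRST(ε) = {ε}, so it goes in M[N, t] for t ∈ {}; since ε ∈ FIRST, also for every t ∈ FOLLOW(N) = {false}.

N → then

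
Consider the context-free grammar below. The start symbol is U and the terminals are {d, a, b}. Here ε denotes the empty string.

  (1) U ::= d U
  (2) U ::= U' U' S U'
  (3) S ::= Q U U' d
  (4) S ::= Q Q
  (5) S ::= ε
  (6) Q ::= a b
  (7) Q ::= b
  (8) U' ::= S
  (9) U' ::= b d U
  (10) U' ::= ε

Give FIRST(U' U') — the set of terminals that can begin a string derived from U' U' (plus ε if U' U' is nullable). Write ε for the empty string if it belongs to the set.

FIRST(Q): from Q::=a b we get {a}; from Q::=b we get {b}. So FIRST(Q) = {a, b}.
FIRST(S): from S::=Q U U' d we get {a, b}; from S::=Q Q we get {a, b}; from S::=ε we get {ε}. So FIRST(S) = {ε, a, b}.
FIRST(U'): from U'::=S we get {ε, a, b}; from U'::=b d U we get {b}; from U'::=ε we get {ε}. So FIRST(U') = {ε, a, b}.
FIRST(U): from U::=d U we get {d}; from U::=U' U' S U' we get {ε, a, b}. So FIRST(U) = {ε, a, b, d}.
FIRST(U' U'): take FIRST of each symbol in turn, carrying on past any symbol whose FIRST contains ε; result {ε, a, b}.

{ε, a, b}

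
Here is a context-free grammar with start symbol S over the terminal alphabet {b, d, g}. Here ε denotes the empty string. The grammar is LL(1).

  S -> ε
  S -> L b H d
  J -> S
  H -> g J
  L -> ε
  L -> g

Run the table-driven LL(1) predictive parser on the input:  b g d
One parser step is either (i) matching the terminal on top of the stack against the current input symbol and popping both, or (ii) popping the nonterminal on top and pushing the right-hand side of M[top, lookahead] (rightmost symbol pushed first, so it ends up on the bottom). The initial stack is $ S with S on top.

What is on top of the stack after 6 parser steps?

S

step 1: stack=$ S  input=b g d $  — expand S -> L b H d
step 2: stack=$ d H b L  input=b g d $  — expand L -> ε
step 3: stack=$ d H b  input=b g d $  — match b
step 4: stack=$ d H  input=g d $  — expand H -> g J
step 5: stack=$ d J g  input=g d $  — match g
step 6: stack=$ d J  input=d $  — expand J -> S
Stack after step 6: $ d S (top = S).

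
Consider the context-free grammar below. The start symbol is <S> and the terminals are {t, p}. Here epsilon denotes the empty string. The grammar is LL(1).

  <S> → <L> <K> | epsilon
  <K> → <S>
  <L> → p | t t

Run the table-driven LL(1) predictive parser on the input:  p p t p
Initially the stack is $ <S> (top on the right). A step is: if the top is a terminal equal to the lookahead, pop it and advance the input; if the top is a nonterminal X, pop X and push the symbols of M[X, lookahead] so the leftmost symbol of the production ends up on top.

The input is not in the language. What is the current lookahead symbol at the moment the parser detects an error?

p

step 1: stack=$ <S>  input=p p t p $  — expand <S> → <L> <K>
step 2: stack=$ <K> <L>  input=p p t p $  — expand <L> → p
step 3: stack=$ <K> p  input=p p t p $  — match p
step 4: stack=$ <K>  input=p t p $  — expand <K> → <S>
step 5: stack=$ <S>  input=p t p $  — expand <S> → <L> <K>
step 6: stack=$ <K> <L>  input=p t p $  — expand <L> → p
step 7: stack=$ <K> p  input=p t p $  — match p
step 8: stack=$ <K>  input=t p $  — expand <K> → <S>
step 9: stack=$ <S>  input=t p $  — expand <S> → <L> <K>
step 10: stack=$ <K> <L>  input=t p $  — expand <L> → t t
step 11: stack=$ <K> t t  input=t p $  — match t
step 12: stack=$ <K> t  input=p $  — error: top is terminal t but lookahead is p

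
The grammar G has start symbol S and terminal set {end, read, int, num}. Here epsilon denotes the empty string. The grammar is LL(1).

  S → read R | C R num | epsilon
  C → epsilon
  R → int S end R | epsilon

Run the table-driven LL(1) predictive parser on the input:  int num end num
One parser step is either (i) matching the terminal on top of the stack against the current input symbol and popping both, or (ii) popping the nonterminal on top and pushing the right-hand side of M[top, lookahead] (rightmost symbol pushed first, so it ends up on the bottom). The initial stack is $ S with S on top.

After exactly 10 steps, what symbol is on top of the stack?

step 1: stack=$ S  input=int num end num $  — expand S → C R num
step 2: stack=$ num R C  input=int num end num $  — expand C → epsilon
step 3: stack=$ num R  input=int num end num $  — expand R → int S end R
step 4: stack=$ num R end S int  input=int num end num $  — match int
step 5: stack=$ num R end S  input=num end num $  — expand S → C R num
step 6: stack=$ num R end num R C  input=num end num $  — expand C → epsilon
step 7: stack=$ num R end num R  input=num end num $  — expand R → epsilon
step 8: stack=$ num R end num  input=num end num $  — match num
step 9: stack=$ num R end  input=end num $  — match end
step 10: stack=$ num R  input=num $  — expand R → epsilon
Stack after step 10: $ num (top = num).

num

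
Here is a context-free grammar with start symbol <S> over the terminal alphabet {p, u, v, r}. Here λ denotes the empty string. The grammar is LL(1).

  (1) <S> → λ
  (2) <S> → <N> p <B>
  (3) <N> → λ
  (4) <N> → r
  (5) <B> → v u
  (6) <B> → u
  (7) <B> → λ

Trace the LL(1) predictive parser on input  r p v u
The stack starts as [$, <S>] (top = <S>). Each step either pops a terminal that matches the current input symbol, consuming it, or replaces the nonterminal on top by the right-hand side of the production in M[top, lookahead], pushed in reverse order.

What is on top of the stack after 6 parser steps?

     Stack        Input      Action
  1  $ <S>        r p v u $  expand <S> → <N> p <B>
  2  $ <B> p <N>  r p v u $  expand <N> → r
  3  $ <B> p r    r p v u $  match r
  4  $ <B> p      p v u $    match p
  5  $ <B>        v u $      expand <B> → v u
  6  $ u v        v u $      match v
Stack after step 6: $ u (top = u).

u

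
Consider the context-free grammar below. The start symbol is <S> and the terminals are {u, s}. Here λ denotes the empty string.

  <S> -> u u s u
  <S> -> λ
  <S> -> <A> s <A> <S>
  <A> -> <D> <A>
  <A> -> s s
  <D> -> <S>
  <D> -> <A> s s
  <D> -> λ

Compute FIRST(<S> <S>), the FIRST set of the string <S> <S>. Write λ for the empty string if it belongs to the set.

{λ, s, u}

FIRST(<S>): from <S>->u u s u we get {u}; from <S>->λ we get {λ}; from <S>-><A> s <A> <S> we get {s, u}. So FIRST(<S>) = {λ, s, u}.
FIRST(<A>): from <A>-><D> <A> we get {s, u}; from <A>->s s we get {s}. So FIRST(<A>) = {s, u}.
FIRST(<D>): from <D>-><S> we get {λ, s, u}; from <D>-><A> s s we get {s, u}; from <D>->λ we get {λ}. So FIRST(<D>) = {λ, s, u}.
FIRST(<S> <S>): take FIRST of each symbol in turn, carrying on past any symbol whose FIRST contains λ; result {λ, s, u}.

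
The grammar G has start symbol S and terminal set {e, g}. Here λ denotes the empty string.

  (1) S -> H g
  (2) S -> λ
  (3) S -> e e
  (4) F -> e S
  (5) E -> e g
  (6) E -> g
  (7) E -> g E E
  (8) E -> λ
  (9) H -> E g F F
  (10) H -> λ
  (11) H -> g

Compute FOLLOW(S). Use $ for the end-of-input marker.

FIRST(F) = {e}
FIRST(E) = {λ, e, g}
FIRST(H) = {λ, e, g}  (via E g F F)
FIRST(S) = {λ, e, g}  (via H g)
FOLLOW(S) includes $ since S is the start symbol.
FOLLOW(E): in E->g E E (occurrence 1), E is followed by E with FIRST {λ, e, g}; in E->g E E (occurrence 1), the suffix after E is nullable (adds nothing new); in E->g E E (occurrence 2), the suffix after E is empty (adds nothing new); in H->E g F F, E is followed by g F F with FIRST {g}. Thus FOLLOW(E) = {e, g}.
FOLLOW(H): in S->H g, H is followed by g with FIRST {g}. Thus FOLLOW(H) = {g}.
FOLLOW(F): in H->E g F F (occurrence 1), F is followed by F with FIRST {e}; in H->E g F F (occurrence 2), the suffix after F is empty, so FOLLOW(F) ⊇ FOLLOW(H) = {g}. Thus FOLLOW(F) = {e, g}.
FOLLOW(S): in F->e S, the suffix after S is empty, so FOLLOW(S) ⊇ FOLLOW(F) = {e, g}. Thus FOLLOW(S) = {$, e, g}.

{$, e, g}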